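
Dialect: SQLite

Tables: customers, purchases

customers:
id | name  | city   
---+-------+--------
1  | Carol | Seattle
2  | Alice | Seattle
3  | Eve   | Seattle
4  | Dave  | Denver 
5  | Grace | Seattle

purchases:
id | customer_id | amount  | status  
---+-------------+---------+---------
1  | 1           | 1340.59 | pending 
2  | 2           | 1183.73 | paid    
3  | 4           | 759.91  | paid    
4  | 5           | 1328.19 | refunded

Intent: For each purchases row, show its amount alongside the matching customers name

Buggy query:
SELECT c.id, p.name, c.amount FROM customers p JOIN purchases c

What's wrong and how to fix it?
Bug: JOIN with no ON clause produces a cartesian product; every purchases row pairs with every customers row

Fix: Add ON c.customer_id = p.id to the JOIN

Corrected query:
SELECT c.id, p.name, c.amount FROM customers p JOIN purchases c ON c.customer_id = p.id

Result:
id | name  | amount 
---+-------+--------
1  | Carol | 1340.59
2  | Alice | 1183.73
3  | Dave  | 759.91 
4  | Grace | 1328.19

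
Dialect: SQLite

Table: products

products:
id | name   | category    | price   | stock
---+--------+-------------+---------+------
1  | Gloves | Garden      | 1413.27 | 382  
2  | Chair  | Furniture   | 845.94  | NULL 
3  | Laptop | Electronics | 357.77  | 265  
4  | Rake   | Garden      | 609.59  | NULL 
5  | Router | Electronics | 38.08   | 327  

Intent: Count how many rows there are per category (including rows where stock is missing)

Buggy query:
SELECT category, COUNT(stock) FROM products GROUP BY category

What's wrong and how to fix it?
Bug: COUNT(column) counts non-NULL values only; rows with NULL stock aren't counted

Fix: Use COUNT(*) to count all rows regardless of NULL

Corrected query:
SELECT category, COUNT(*) FROM products GROUP BY category

Result:
category    | COUNT(*)
------------+---------
Electronics | 2       
Furniture   | 1       
Garden      | 2       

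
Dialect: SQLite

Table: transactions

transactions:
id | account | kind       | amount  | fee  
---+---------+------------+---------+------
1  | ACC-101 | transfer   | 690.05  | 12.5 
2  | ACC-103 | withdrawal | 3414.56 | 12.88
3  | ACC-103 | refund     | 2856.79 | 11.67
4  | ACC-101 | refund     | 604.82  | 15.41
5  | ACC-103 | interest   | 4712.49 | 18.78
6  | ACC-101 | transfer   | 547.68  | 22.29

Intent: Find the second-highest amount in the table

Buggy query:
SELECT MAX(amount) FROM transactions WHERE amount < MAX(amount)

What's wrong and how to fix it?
Bug: MAX(amount) on the right of the comparison is an aggregate-in-WHERE error

Fix: Compute the overall MAX in a subquery, then take MAX of rows below it

Corrected query:
SELECT MAX(amount) FROM transactions WHERE amount < (SELECT MAX(amount) FROM transactions)

Result:
MAX(amount)
-----------
3414.56    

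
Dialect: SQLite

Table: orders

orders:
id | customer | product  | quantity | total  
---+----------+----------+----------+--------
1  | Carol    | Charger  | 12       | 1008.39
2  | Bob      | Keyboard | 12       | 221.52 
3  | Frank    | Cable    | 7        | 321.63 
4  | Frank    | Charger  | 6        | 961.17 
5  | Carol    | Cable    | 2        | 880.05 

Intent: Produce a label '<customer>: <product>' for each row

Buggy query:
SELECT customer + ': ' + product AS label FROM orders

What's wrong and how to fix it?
Bug: '+' is numeric addition; on text columns SQLite converts them to 0 instead of concatenating

Fix: Use the || operator for string concatenation

Corrected query:
SELECT customer || ': ' || product AS label FROM orders

Result:
label         
--------------
Carol: Charger
Bob: Keyboard 
Frank: Cable  
Frank: Charger
Carol: Cable  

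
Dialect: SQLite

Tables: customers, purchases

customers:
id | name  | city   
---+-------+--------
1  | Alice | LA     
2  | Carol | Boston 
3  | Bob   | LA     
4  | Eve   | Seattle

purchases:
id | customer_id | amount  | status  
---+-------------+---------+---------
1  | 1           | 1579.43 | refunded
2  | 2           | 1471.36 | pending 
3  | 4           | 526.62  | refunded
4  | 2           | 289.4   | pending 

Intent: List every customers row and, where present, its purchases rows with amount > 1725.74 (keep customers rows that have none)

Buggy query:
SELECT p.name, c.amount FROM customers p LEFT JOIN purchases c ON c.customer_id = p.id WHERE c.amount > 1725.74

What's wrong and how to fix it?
Bug: A WHERE condition on the right-hand table after LEFT JOIN drops unmatched parents

Fix: Put 'c.amount > 1725.74' in the JOIN's ON clause instead of WHERE

Corrected query:
SELECT p.name, c.amount FROM customers p LEFT JOIN purchases c ON c.customer_id = p.id AND c.amount > 1725.74

Result:
name  | amount
------+-------
Alice | NULL  
Carol | NULL  
Bob   | NULL  
Eve   | NULL  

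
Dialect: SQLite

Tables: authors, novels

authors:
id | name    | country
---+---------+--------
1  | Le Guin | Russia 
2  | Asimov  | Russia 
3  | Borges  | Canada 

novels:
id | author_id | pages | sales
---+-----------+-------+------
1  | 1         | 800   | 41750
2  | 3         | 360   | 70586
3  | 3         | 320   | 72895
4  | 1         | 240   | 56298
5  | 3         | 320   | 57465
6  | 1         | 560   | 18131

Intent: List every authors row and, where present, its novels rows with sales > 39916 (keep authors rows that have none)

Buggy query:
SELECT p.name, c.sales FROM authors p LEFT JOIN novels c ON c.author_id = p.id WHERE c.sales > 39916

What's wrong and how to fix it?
Bug: Filtering c.sales in WHERE discards the NULL rows produced by LEFT JOIN, turning it into an inner join

Fix: Put 'c.sales > 39916' in the JOIN's ON clause instead of WHERE

Corrected query:
SELECT p.name, c.sales FROM authors p LEFT JOIN novels c ON c.author_id = p.id AND c.sales > 39916

Result:
name    | sales
--------+------
Le Guin | 41750
Le Guin | 56298
Asimov  | NULL 
Borges  | 57465
Borges  | 70586
Borges  | 72895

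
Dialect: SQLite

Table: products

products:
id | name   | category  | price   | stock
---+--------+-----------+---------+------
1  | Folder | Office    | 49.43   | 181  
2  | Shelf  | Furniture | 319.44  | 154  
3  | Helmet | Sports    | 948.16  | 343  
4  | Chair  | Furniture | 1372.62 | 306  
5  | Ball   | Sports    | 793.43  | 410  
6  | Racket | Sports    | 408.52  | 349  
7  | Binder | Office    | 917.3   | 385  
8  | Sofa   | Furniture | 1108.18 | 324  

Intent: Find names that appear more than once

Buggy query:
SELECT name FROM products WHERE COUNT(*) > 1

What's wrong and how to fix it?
Bug: WHERE can't reference COUNT(*); aggregates are computed after WHERE

Fix: Group first, then use HAVING for the count condition

Corrected query:
SELECT name FROM products GROUP BY name HAVING COUNT(*) > 1

Result:
(no rows)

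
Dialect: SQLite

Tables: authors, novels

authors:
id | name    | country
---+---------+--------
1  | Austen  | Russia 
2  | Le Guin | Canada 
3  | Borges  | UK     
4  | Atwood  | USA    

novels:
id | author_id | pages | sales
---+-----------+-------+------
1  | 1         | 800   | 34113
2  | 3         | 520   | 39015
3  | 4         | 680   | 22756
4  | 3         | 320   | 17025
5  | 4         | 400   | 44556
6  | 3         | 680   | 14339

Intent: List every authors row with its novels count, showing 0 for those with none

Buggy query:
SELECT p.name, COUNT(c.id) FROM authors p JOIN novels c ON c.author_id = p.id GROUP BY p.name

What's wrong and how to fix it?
Bug: An inner join excludes parents with zero children

Fix: Switch to LEFT JOIN to retain unmatched parent rows

Corrected query:
SELECT p.name, COUNT(c.id) FROM authors p LEFT JOIN novels c ON c.author_id = p.id GROUP BY p.name

Result:
name    | COUNT(c.id)
--------+------------
Atwood  | 2          
Austen  | 1          
Borges  | 3          
Le Guin | 0          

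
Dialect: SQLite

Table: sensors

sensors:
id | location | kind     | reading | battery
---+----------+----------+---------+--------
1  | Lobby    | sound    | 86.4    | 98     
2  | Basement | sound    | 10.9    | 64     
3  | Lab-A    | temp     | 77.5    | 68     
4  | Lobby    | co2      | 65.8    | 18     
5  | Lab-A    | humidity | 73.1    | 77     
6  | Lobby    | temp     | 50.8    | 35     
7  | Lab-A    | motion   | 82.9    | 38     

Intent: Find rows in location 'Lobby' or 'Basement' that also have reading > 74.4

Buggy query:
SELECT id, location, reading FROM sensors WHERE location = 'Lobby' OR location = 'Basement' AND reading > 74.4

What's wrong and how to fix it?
Bug: Without parentheses, AND is evaluated before OR, so the reading filter only applies to the 'Basement' branch

Fix: Group the OR with parentheses (or use IN), then AND the threshold

Corrected query:
SELECT id, location, reading FROM sensors WHERE (location = 'Lobby' OR location = 'Basement') AND reading > 74.4

Result:
id | location | reading
---+----------+--------
1  | Lobby    | 86.4   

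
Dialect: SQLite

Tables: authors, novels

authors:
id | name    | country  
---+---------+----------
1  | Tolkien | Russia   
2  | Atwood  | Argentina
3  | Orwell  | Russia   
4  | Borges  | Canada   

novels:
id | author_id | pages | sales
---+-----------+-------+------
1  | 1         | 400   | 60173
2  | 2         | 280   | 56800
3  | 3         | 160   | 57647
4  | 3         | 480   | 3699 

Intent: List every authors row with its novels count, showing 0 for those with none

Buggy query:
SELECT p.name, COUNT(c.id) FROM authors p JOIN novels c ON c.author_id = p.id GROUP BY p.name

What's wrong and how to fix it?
Bug: An inner join excludes parents with zero children

Fix: Switch to LEFT JOIN to retain unmatched parent rows

Corrected query:
SELECT p.name, COUNT(c.id) FROM authors p LEFT JOIN novels c ON c.author_id = p.id GROUP BY p.name

Result:
name    | COUNT(c.id)
--------+------------
Atwood  | 1          
Borges  | 0          
Orwell  | 2          
Tolkien | 1          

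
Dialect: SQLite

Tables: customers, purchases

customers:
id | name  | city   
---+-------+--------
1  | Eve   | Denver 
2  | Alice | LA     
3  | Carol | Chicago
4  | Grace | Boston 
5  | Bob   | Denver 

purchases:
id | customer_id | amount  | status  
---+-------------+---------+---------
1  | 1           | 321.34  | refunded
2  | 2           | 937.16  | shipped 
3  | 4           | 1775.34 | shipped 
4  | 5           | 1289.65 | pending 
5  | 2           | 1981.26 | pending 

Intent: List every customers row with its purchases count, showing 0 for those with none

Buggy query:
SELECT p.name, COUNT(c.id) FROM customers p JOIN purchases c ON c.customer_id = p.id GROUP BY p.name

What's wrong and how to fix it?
Bug: INNER JOIN drops customers rows that have no matching purchases rows

Fix: Use LEFT JOIN so parents without children still appear (COUNT(c.id) gives 0)

Corrected query:
SELECT p.name, COUNT(c.id) FROM customers p LEFT JOIN purchases c ON c.customer_id = p.id GROUP BY p.name

Result:
name  | COUNT(c.id)
------+------------
Alice | 2          
Bob   | 1          
Carol | 0          
Eve   | 1          
Grace | 1          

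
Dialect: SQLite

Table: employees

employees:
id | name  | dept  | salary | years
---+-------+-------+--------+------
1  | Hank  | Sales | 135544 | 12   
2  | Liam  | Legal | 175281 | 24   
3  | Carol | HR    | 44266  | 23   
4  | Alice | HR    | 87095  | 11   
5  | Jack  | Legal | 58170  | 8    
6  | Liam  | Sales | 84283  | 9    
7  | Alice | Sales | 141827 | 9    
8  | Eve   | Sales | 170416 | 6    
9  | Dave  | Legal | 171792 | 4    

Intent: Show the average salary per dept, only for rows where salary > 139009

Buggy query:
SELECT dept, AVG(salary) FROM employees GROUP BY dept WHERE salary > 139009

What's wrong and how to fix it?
Bug: WHERE cannot follow GROUP BY

Fix: Place WHERE between FROM and GROUP BY

Corrected query:
SELECT dept, AVG(salary) FROM employees WHERE salary > 139009 GROUP BY dept

Result:
dept  | AVG(salary)
------+------------
Legal | 173536.5   
Sales | 156121.5   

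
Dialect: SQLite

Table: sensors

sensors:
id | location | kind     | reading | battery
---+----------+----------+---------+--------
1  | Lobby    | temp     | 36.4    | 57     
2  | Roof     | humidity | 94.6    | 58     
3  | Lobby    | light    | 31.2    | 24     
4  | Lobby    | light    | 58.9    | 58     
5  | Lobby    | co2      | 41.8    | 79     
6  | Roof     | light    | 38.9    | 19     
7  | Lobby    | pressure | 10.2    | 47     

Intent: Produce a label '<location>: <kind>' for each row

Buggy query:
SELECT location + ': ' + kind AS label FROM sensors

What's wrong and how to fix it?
Bug: SQLite uses || for string concatenation; + coerces text to numbers (yielding 0)

Fix: Use the || operator for string concatenation

Corrected query:
SELECT location || ': ' || kind AS label FROM sensors

Result:
label          
---------------
Lobby: temp    
Roof: humidity 
Lobby: light   
Lobby: light   
Lobby: co2     
Roof: light    
Lobby: pressure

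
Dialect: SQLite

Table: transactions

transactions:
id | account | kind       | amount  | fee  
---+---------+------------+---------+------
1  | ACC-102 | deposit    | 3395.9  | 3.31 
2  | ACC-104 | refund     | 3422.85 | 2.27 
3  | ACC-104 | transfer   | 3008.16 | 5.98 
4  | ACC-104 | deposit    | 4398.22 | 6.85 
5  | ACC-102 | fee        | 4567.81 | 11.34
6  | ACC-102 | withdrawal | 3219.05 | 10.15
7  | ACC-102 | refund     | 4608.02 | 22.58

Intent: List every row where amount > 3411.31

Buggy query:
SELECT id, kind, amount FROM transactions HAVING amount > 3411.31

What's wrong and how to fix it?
Bug: HAVING filters the output of aggregation, but this query has no GROUP BY and no aggregate functions, so SQLite rejects it (HAVING clause on a non-aggregate query); the condition here is per row

Fix: Use WHERE for row-level filtering

Corrected query:
SELECT id, kind, amount FROM transactions WHERE amount > 3411.31

Result:
id | kind    | amount 
---+---------+--------
2  | refund  | 3422.85
4  | deposit | 4398.22
5  | fee     | 4567.81
7  | refund  | 4608.02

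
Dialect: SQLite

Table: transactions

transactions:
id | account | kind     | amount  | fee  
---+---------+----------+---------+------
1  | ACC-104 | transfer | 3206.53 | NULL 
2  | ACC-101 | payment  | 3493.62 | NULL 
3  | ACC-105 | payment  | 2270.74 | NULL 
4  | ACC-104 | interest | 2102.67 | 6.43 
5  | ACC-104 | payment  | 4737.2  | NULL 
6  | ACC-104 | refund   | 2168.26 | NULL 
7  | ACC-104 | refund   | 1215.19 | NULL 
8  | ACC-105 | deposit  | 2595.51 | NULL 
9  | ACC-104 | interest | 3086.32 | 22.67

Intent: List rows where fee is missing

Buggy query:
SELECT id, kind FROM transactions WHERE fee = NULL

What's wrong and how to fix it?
Bug: Comparing to NULL with '=' never matches; NULL = NULL is unknown, not true

Fix: Replace '= NULL' with 'IS NULL'

Corrected query:
SELECT id, kind FROM transactions WHERE fee IS NULL

Result:
id | kind    
---+---------
1  | transfer
2  | payment 
3  | payment 
5  | payment 
6  | refund  
7  | refund  
8  | deposit 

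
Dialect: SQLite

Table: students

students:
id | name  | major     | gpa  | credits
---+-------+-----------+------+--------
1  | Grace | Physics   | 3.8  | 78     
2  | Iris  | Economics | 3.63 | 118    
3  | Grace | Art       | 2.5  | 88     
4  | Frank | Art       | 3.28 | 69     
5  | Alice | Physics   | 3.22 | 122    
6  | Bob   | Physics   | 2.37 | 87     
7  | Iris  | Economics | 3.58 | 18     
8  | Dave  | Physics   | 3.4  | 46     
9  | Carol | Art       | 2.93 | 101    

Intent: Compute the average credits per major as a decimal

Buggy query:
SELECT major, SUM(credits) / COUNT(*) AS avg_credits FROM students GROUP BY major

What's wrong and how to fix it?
Bug: SUM(credits) and COUNT(*) are both integers; the division truncates the fractional part

Fix: Cast one side to REAL so the division keeps the fractional part

Corrected query:
SELECT major, SUM(credits) * 1.0 / COUNT(*) AS avg_credits FROM students GROUP BY major

Result:
major     | avg_credits
----------+------------
Art       | 86         
Economics | 68         
Physics   | 83.25      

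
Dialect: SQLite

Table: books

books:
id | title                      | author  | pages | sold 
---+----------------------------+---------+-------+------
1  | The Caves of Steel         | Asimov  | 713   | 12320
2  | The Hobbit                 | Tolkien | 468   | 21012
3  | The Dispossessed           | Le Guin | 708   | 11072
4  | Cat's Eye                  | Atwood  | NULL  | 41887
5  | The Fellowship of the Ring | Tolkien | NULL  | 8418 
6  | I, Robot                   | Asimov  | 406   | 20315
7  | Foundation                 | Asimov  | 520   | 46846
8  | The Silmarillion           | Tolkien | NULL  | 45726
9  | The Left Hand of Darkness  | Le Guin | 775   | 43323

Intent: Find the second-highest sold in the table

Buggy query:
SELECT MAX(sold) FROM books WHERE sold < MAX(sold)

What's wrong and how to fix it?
Bug: MAX(sold) on the right of the comparison is an aggregate-in-WHERE error

Fix: Compute the overall MAX in a subquery, then take MAX of rows below it

Corrected query:
SELECT MAX(sold) FROM books WHERE sold < (SELECT MAX(sold) FROM books)

Result:
MAX(sold)
---------
45726    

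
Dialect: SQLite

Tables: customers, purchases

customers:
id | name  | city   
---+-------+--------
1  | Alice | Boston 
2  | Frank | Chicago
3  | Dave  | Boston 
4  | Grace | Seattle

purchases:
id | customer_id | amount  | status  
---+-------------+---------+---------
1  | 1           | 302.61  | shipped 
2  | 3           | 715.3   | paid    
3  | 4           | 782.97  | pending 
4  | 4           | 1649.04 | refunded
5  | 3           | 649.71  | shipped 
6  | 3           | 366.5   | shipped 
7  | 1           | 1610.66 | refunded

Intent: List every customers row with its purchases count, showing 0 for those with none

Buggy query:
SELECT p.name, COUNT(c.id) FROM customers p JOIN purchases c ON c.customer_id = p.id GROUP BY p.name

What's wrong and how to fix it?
Bug: INNER JOIN drops customers rows that have no matching purchases rows

Fix: Use LEFT JOIN so parents without children still appear (COUNT(c.id) gives 0)

Corrected query:
SELECT p.name, COUNT(c.id) FROM customers p LEFT JOIN purchases c ON c.customer_id = p.id GROUP BY p.name

Result:
name  | COUNT(c.id)
------+------------
Alice | 2          
Dave  | 3          
Frank | 0          
Grace | 2          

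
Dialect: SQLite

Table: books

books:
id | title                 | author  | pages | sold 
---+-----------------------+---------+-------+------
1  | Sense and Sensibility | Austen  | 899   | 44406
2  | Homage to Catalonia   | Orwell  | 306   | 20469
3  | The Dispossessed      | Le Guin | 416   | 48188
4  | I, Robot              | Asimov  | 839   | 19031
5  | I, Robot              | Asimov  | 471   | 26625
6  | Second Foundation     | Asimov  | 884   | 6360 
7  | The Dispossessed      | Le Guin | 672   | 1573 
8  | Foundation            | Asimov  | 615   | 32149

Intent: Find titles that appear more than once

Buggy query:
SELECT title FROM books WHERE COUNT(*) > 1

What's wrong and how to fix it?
Bug: WHERE can't reference COUNT(*); aggregates are computed after WHERE

Fix: GROUP BY title, then filter groups with HAVING COUNT(*) > 1

Corrected query:
SELECT title FROM books GROUP BY title HAVING COUNT(*) > 1

Result:
title           
----------------
I, Robot        
The Dispossessed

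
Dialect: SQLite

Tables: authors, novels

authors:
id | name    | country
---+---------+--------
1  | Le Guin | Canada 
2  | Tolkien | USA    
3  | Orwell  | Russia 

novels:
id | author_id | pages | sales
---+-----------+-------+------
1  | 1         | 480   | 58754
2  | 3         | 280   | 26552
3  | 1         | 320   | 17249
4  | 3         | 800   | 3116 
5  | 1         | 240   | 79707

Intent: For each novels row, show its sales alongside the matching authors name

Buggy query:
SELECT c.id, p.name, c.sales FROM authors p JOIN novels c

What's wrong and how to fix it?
Bug: Missing join condition: each novels row is matched to all authors rows instead of just its own

Fix: Add ON c.author_id = p.id to the JOIN

Corrected query:
SELECT c.id, p.name, c.sales FROM authors p JOIN novels c ON c.author_id = p.id

Result:
id | name    | sales
---+---------+------
1  | Le Guin | 58754
2  | Orwell  | 26552
3  | Le Guin | 17249
4  | Orwell  | 3116 
5  | Le Guin | 79707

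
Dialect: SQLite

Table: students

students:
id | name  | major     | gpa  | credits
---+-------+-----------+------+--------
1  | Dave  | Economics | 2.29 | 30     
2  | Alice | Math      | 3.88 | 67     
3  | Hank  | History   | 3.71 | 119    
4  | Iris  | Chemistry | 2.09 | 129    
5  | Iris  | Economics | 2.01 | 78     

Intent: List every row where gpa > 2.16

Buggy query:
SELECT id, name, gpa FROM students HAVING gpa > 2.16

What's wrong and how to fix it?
Bug: This is a non-aggregate query (no GROUP BY, no aggregates), so in SQLite the HAVING clause is invalid here; a row-level condition belongs in WHERE

Fix: Use WHERE for row-level filtering

Corrected query:
SELECT id, name, gpa FROM students WHERE gpa > 2.16

Result:
id | name  | gpa 
---+-------+-----
1  | Dave  | 2.29
2  | Alice | 3.88
3  | Hank  | 3.71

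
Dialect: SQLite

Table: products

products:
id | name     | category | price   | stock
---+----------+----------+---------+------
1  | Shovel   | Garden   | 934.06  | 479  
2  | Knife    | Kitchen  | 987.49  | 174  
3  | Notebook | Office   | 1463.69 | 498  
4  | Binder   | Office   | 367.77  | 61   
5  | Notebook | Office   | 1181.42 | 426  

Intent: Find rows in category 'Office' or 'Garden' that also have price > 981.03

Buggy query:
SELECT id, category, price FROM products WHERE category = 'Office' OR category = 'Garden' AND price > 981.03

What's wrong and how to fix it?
Bug: AND binds tighter than OR, so this parses as category = 'Office' OR (category = 'Garden' AND price > 981.03)

Fix: Group the OR with parentheses (or use IN), then AND the threshold

Corrected query:
SELECT id, category, price FROM products WHERE (category = 'Office' OR category = 'Garden') AND price > 981.03

Result:
id | category | price  
---+----------+--------
3  | Office   | 1463.69
5  | Office   | 1181.42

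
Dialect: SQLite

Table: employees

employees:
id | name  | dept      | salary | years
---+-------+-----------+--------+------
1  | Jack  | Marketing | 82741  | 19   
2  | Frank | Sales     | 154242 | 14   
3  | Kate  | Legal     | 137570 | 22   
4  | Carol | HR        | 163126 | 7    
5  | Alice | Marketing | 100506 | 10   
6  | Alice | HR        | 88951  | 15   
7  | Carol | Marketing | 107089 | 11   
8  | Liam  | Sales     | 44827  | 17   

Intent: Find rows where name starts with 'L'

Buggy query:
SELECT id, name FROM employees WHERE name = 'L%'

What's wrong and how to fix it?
Bug: Wildcards only work with LIKE; '=' treats '%' as a literal character

Fix: Replace '=' with LIKE so 'L%' is treated as a pattern

Corrected query:
SELECT id, name FROM employees WHERE name LIKE 'L%'

Result:
id | name
---+-----
8  | Liam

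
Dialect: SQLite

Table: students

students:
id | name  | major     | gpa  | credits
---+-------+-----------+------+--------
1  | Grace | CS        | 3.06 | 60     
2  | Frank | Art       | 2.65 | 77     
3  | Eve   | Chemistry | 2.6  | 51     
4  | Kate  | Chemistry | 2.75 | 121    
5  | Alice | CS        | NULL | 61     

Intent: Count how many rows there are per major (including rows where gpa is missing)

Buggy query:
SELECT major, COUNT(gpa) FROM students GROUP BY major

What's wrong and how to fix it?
Bug: COUNT(column) counts non-NULL values only; rows with NULL gpa aren't counted

Fix: Use COUNT(*) to count all rows regardless of NULL

Corrected query:
SELECT major, COUNT(*) FROM students GROUP BY major

Result:
major     | COUNT(*)
----------+---------
Art       | 1       
CS        | 2       
Chemistry | 2       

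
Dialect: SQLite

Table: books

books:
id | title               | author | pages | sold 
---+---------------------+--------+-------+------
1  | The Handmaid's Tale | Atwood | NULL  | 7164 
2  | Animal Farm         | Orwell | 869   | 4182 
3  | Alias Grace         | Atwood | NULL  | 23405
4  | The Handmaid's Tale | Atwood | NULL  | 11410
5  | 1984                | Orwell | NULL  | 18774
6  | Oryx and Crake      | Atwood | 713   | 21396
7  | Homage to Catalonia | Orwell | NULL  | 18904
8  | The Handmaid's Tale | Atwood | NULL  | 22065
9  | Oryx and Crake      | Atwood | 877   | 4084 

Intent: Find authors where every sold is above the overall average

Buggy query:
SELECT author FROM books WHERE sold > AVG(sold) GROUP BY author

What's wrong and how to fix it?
Bug: WHERE evaluates per row before aggregation, so AVG() is unavailable

Fix: Use a subquery for AVG and a HAVING MIN(...) filter so the condition holds for every row in the group

Corrected query:
SELECT author FROM books GROUP BY author HAVING MIN(sold) > (SELECT AVG(sold) FROM books)

Result:
(no rows)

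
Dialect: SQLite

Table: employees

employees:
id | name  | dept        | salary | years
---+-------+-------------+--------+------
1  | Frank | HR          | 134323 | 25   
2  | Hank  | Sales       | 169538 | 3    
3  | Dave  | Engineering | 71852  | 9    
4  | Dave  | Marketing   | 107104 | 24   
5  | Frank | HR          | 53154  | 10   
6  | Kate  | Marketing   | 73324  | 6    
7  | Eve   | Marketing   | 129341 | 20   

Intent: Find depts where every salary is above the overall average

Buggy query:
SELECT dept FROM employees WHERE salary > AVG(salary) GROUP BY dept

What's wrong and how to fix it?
Bug: WHERE evaluates per row before aggregation, so AVG() is unavailable

Fix: Compute the overall average in a scalar subquery and compare each group's MIN against it in HAVING

Corrected query:
SELECT dept FROM employees GROUP BY dept HAVING MIN(salary) > (SELECT AVG(salary) FROM employees)

Result:
dept 
-----
Sales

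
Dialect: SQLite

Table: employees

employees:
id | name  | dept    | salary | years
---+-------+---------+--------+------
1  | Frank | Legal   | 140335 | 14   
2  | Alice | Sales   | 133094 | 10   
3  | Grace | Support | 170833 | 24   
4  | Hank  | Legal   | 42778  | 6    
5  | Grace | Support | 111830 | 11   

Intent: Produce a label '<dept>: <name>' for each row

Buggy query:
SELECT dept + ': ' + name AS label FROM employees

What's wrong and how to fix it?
Bug: '+' is numeric addition; on text columns SQLite converts them to 0 instead of concatenating

Fix: Use the || operator for string concatenation

Corrected query:
SELECT dept || ': ' || name AS label FROM employees

Result:
label         
--------------
Legal: Frank  
Sales: Alice  
Support: Grace
Legal: Hank   
Support: Grace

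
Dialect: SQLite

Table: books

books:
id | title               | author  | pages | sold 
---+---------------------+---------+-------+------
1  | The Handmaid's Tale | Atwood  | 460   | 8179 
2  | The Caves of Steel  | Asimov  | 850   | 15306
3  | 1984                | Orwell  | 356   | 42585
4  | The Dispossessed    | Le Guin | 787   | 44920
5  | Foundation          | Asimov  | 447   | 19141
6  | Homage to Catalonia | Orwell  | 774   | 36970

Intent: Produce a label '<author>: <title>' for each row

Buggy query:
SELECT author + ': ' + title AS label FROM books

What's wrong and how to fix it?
Bug: '+' is numeric addition; on text columns SQLite converts them to 0 instead of concatenating

Fix: Use the || operator for string concatenation

Corrected query:
SELECT author || ': ' || title AS label FROM books

Result:
label                      
---------------------------
Atwood: The Handmaid's Tale
Asimov: The Caves of Steel 
Orwell: 1984               
Le Guin: The Dispossessed  
Asimov: Foundation         
Orwell: Homage to Catalonia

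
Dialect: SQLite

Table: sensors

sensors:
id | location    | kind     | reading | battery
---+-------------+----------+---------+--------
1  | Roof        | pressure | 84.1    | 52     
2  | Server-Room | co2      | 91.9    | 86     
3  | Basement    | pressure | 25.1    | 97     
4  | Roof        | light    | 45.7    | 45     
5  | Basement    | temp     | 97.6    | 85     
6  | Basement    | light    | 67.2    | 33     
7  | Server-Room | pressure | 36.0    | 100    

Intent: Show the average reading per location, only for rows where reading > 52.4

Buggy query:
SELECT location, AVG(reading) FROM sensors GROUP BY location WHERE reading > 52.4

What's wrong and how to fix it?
Bug: WHERE cannot follow GROUP BY

Fix: Place WHERE between FROM and GROUP BY

Corrected query:
SELECT location, AVG(reading) FROM sensors WHERE reading > 52.4 GROUP BY location

Result:
location    | AVG(reading)
------------+-------------
Basement    | 82.4        
Roof        | 84.1        
Server-Room | 91.9        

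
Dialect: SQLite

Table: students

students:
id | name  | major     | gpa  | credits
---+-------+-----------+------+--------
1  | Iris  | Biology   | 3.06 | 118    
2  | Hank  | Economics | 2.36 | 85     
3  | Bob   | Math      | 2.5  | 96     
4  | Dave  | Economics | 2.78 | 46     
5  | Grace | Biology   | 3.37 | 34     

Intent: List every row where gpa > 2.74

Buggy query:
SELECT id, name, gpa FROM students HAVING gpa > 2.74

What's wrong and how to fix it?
Bug: HAVING filters the output of aggregation, but this query has no GROUP BY and no aggregate functions, so SQLite rejects it (HAVING clause on a non-aggregate query); the condition here is per row

Fix: Use WHERE for row-level filtering

Corrected query:
SELECT id, name, gpa FROM students WHERE gpa > 2.74

Result:
id | name  | gpa 
---+-------+-----
1  | Iris  | 3.06
4  | Dave  | 2.78
5  | Grace | 3.37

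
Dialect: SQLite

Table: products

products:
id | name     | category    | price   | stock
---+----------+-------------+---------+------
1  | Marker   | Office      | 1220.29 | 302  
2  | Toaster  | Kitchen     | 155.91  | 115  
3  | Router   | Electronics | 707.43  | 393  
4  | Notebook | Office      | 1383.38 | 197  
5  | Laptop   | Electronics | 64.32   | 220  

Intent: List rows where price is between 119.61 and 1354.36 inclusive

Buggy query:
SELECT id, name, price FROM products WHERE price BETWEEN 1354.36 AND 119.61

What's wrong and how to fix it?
Bug: The bounds are reversed; BETWEEN a AND b requires a <= b to match anything

Fix: Write BETWEEN 119.61 AND 1354.36

Corrected query:
SELECT id, name, price FROM products WHERE price BETWEEN 119.61 AND 1354.36

Result:
id | name    | price  
---+---------+--------
1  | Marker  | 1220.29
2  | Toaster | 155.91 
3  | Router  | 707.43 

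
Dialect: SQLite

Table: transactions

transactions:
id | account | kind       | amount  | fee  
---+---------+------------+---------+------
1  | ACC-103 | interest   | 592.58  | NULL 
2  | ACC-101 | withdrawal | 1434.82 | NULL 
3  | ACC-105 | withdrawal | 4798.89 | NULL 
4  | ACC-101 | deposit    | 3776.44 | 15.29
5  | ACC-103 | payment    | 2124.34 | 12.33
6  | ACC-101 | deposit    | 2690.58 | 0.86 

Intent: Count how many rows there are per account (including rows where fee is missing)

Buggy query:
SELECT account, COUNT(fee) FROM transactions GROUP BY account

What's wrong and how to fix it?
Bug: COUNT(fee) skips NULLs, so groups with missing fee are undercounted

Fix: Use COUNT(*) to count all rows regardless of NULL

Corrected query:
SELECT account, COUNT(*) FROM transactions GROUP BY account

Result:
account | COUNT(*)
--------+---------
ACC-101 | 3       
ACC-103 | 2       
ACC-105 | 1       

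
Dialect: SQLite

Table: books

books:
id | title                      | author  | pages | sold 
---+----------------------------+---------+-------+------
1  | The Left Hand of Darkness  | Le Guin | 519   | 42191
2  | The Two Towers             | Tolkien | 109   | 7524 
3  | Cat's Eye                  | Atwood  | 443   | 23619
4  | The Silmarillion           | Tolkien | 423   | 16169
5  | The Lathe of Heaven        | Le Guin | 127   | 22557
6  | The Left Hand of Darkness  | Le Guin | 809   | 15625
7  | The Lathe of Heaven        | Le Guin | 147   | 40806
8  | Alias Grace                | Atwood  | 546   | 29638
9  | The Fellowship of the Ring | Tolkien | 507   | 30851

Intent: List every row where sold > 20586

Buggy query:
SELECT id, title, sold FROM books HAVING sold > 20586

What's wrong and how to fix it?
Bug: HAVING filters the output of aggregation, but this query has no GROUP BY and no aggregate functions, so SQLite rejects it (HAVING clause on a non-aggregate query); the condition here is per row

Fix: Use WHERE for row-level filtering

Corrected query:
SELECT id, title, sold FROM books WHERE sold > 20586

Result:
id | title                      | sold 
---+----------------------------+------
1  | The Left Hand of Darkness  | 42191
3  | Cat's Eye                  | 23619
5  | The Lathe of Heaven        | 22557
7  | The Lathe of Heaven        | 40806
8  | Alias Grace                | 29638
9  | The Fellowship of the Ring | 30851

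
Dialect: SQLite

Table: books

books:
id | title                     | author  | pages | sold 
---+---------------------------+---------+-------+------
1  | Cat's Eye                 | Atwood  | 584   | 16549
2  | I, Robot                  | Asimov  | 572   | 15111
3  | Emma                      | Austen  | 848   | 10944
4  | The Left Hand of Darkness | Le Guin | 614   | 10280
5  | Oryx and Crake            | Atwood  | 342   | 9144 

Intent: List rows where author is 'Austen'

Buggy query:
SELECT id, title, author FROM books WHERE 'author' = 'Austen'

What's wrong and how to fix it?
Bug: 'author' in single quotes is a string literal, not the column; the comparison is literal-vs-literal and never true

Fix: Reference the column as author without single quotes

Corrected query:
SELECT id, title, author FROM books WHERE author = 'Austen'

Result:
id | title | author
---+-------+-------
3  | Emma  | Austen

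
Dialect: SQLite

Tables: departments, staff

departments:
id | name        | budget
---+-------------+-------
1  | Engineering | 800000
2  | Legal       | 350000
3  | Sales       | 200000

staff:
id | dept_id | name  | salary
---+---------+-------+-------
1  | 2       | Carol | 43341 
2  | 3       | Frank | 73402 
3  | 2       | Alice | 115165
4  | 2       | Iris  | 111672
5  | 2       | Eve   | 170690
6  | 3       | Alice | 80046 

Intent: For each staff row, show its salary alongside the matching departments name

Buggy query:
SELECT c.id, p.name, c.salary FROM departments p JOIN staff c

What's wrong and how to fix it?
Bug: Missing join condition: each staff row is matched to all departments rows instead of just its own

Fix: Add ON c.dept_id = p.id to the JOIN

Corrected query:
SELECT c.id, p.name, c.salary FROM departments p JOIN staff c ON c.dept_id = p.id

Result:
id | name  | salary
---+-------+-------
1  | Legal | 43341 
2  | Sales | 73402 
3  | Legal | 115165
4  | Legal | 111672
5  | Legal | 170690
6  | Sales | 80046 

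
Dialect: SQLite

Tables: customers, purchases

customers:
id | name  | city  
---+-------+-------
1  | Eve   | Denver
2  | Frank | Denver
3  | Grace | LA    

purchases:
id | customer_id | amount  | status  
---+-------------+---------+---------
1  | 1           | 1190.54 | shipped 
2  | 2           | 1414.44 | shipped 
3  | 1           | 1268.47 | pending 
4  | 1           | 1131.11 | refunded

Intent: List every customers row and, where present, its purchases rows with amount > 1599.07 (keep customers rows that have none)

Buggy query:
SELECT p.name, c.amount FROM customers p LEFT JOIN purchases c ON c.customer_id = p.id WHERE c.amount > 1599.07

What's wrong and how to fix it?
Bug: Filtering c.amount in WHERE discards the NULL rows produced by LEFT JOIN, turning it into an inner join

Fix: Move the right-table condition into the ON clause so unmatched parents are kept

Corrected query:
SELECT p.name, c.amount FROM customers p LEFT JOIN purchases c ON c.customer_id = p.id AND c.amount > 1599.07

Result:
name  | amount
------+-------
Eve   | NULL  
Frank | NULL  
Grace | NULL  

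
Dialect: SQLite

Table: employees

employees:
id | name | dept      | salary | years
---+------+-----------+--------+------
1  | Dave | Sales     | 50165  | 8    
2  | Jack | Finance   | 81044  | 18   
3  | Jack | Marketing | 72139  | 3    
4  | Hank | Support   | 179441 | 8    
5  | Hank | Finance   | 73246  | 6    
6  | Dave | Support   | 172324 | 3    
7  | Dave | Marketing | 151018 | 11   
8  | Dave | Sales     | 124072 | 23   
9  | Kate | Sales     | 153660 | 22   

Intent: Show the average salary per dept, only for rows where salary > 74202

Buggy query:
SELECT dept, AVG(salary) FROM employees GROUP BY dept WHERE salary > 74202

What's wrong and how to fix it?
Bug: WHERE cannot follow GROUP BY

Fix: Move the WHERE clause before GROUP BY

Corrected query:
SELECT dept, AVG(salary) FROM employees WHERE salary > 74202 GROUP BY dept

Result:
dept      | AVG(salary)
----------+------------
Finance   | 81044      
Marketing | 151018     
Sales     | 138866     
Support   | 175882.5   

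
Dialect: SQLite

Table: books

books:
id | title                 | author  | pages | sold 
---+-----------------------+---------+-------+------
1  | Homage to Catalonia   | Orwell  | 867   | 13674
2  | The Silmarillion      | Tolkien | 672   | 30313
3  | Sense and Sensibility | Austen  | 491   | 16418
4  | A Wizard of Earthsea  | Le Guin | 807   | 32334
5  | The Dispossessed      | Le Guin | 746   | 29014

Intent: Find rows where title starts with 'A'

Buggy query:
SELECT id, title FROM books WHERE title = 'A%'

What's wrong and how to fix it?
Bug: '=' compares the literal string including the % character; pattern matching needs LIKE

Fix: Replace '=' with LIKE so 'A%' is treated as a pattern

Corrected query:
SELECT id, title FROM books WHERE title LIKE 'A%'

Result:
id | title               
---+---------------------
4  | A Wizard of Earthsea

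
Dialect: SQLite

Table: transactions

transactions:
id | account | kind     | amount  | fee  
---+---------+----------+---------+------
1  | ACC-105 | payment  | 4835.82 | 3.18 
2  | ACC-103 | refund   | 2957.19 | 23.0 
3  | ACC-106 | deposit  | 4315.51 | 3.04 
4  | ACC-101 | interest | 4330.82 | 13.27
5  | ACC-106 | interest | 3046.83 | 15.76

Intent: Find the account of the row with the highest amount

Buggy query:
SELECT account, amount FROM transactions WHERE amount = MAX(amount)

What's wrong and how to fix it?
Bug: WHERE is evaluated per row; an aggregate over the whole table isn't defined there

Fix: Wrap MAX in a scalar subquery so WHERE compares against a single value

Corrected query:
SELECT account, amount FROM transactions WHERE amount = (SELECT MAX(amount) FROM transactions)

Result:
account | amount 
--------+--------
ACC-105 | 4835.82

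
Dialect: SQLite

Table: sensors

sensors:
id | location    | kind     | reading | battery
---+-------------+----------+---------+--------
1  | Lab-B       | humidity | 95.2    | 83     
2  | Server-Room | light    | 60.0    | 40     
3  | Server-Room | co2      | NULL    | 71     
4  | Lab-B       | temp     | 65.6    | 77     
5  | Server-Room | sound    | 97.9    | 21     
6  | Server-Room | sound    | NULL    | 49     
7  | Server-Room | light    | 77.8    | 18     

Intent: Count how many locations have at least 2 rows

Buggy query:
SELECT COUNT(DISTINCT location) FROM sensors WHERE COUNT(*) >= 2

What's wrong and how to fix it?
Bug: COUNT(*) cannot appear in WHERE; the per-group count doesn't exist yet

Fix: Group first with HAVING COUNT(*) >= 2, then COUNT the resulting groups

Corrected query:
SELECT COUNT(*) FROM (SELECT location FROM sensors GROUP BY location HAVING COUNT(*) >= 2)

Result:
COUNT(*)
--------
2       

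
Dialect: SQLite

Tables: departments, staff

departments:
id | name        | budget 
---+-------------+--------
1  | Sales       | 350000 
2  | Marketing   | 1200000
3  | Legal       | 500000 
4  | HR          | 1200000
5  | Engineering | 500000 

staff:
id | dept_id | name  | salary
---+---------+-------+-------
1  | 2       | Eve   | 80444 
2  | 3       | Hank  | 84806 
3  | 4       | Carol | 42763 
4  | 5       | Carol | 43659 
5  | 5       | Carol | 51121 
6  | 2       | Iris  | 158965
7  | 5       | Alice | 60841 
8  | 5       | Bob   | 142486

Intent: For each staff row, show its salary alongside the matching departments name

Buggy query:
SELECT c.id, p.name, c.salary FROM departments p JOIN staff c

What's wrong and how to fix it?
Bug: Missing join condition: each staff row is matched to all departments rows instead of just its own

Fix: Add ON c.dept_id = p.id to the JOIN

Corrected query:
SELECT c.id, p.name, c.salary FROM departments p JOIN staff c ON c.dept_id = p.id

Result:
id | name        | salary
---+-------------+-------
1  | Marketing   | 80444 
2  | Legal       | 84806 
3  | HR          | 42763 
4  | Engineering | 43659 
5  | Engineering | 51121 
6  | Marketing   | 158965
7  | Engineering | 60841 
8  | Engineering | 142486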